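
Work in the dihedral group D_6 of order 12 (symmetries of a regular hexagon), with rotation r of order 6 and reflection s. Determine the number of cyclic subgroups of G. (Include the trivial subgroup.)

A cyclic subgroup of order d is generated by each of its φ(d) elements of order d, so the cyclic subgroups of order d number (#elements of order d)/φ(d).
Cyclic subgroups by order — order 1: 1; order 2: 7; order 3: 1; order 6: 1.
Total: 10.

10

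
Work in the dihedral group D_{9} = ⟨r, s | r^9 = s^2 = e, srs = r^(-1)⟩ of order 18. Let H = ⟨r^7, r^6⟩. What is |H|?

9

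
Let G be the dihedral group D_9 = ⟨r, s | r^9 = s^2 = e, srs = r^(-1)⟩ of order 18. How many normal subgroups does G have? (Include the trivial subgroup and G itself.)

4

G has 16 subgroups. Checking conjugation-invariance by order — order 1: 1/1 normal; order 2: 0/9 normal; order 3: 1/1 normal; order 6: 0/3 normal; order 9: 1/1 normal; order 18: 1/1 normal.
Total normal subgroups: 4.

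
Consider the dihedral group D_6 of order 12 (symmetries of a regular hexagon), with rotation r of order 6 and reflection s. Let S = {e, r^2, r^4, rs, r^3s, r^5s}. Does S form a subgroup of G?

|S| = 6 divides |G| = 12, consistent with Lagrange.
S contains the identity, every element's inverse is in S, and S is closed under ·: it is a subgroup.

Yes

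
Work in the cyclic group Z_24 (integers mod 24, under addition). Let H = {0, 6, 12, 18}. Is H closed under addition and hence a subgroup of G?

|H| = 4 divides |G| = 24, consistent with Lagrange.
H contains the identity, every element's inverse is in H, and H is closed under +: it is a subgroup.
In fact H = ⟨18⟩.

Yes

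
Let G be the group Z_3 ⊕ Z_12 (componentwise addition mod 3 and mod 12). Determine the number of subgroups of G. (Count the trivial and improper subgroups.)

|G| = 36, so by Lagrange every subgroup order divides 36. Divisors: 1, 2, 3, 4, 6, 9, 12, 18, 36.
Subgroups by order — order 1: 1; order 2: 1; order 3: 4; order 4: 1; order 6: 4; order 9: 1; order 12: 4; order 18: 1; order 36: 1.
Total: 1 + 1 + 4 + 1 + 4 + 1 + 4 + 1 + 1 = 18.

18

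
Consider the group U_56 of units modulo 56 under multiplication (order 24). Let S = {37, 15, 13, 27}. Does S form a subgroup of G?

The identity 1 ∉ S, so S is not a subgroup.

No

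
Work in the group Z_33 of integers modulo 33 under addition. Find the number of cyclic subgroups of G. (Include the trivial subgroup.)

4

A cyclic subgroup of order d is generated by each of its φ(d) elements of order d, so the cyclic subgroups of order d number (#elements of order d)/φ(d).
Cyclic subgroups by order — order 1: 1; order 3: 1; order 11: 1; order 33: 1.
Total: 4.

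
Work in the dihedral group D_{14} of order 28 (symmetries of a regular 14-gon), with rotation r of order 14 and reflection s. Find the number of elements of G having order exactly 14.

The elements of order 14 are: r, r^3, r^5, r^9, r^11, r^13.
That's 6.

6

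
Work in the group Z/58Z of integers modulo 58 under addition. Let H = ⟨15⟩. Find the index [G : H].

1

|⟨15⟩| = 58 and |G| = 58.
By Lagrange, [G : H] = |G|/|H| = 58/58 = 1.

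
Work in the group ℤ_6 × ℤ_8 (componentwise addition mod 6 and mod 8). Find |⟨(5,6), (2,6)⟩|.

|⟨(5,6)⟩| = 12 and |⟨(2,6)⟩| = 12, so |H| is a multiple of lcm(12, 12) = 12 and divides |G| = 48.
Closing under the operation: H = {(0,0), (0,2), (0,4), (0,6), (1,0), (1,2), (1,4), (1,6), (2,0), (2,2), (2,4), (2,6), (3,0), (3,2), (3,4), (3,6), (4,0), (4,2), (4,4), (4,6), (5,0), (5,2), (5,4), (5,6)}, so |H| = 24.

24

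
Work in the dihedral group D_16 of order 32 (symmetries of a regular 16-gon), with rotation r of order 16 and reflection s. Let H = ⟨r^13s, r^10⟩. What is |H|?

|⟨r^13s⟩| = 2 and |⟨r^10⟩| = 8, so |H| is a multiple of lcm(2, 8) = 8 and divides |G| = 32.
Closing under the operation: H = {e, r^2, r^4, r^6, r^8, r^10, r^12, r^14, rs, r^3s, r^5s, r^7s, r^9s, r^11s, r^13s, r^15s}, so |H| = 16.

16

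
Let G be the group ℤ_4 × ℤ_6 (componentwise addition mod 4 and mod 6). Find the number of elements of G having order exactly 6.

6

An element (a,b) has order lcm(ord(a), ord(b)); count pairs with lcm equal to 6.
Enumerating gives 6 such elements.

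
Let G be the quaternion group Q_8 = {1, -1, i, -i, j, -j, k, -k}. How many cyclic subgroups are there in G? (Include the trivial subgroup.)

5

Each element a generates a cyclic subgroup ⟨a⟩; distinct elements may generate the same one (a cyclic group of order d has φ(d) generators).
Cyclic subgroups by order — order 1: 1; order 2: 1; order 4: 3.
Total: 5.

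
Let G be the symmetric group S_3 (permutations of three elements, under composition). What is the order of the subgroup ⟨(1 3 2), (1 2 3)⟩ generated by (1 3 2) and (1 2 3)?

|⟨(1 3 2)⟩| = 3 and |⟨(1 2 3)⟩| = 3, so |H| is a multiple of lcm(3, 3) = 3 and divides |G| = 6.
Closing under the operation: H = {e, (1 2 3), (1 3 2)}, so |H| = 3.

3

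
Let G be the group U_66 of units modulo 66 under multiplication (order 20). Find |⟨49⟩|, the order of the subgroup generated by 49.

5

Compute successive powers of 49 mod 66: 49, 25, 37, 31, 1; 49^5 ≡ 1 (mod 66).
So |⟨49⟩| = 5.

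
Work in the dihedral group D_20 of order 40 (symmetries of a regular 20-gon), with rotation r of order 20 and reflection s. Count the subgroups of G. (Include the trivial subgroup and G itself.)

48

|G| = 40, so by Lagrange every subgroup order divides 40. Divisors: 1, 2, 4, 5, 8, 10, 20, 40.
Subgroups by order — order 1: 1; order 2: 21; order 4: 11; order 5: 1; order 8: 5; order 10: 5; order 20: 3; order 40: 1.
Total: 1 + 21 + 11 + 1 + 5 + 5 + 3 + 1 = 48.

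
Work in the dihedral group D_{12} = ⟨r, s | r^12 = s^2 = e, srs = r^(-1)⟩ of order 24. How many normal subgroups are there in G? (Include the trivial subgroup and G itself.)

9

G has 34 subgroups. Checking conjugation-invariance by order — order 1: 1/1 normal; order 2: 1/13 normal; order 3: 1/1 normal; order 4: 1/7 normal; order 6: 1/5 normal; order 8: 0/3 normal; order 12: 3/3 normal; order 24: 1/1 normal.
Total normal subgroups: 9.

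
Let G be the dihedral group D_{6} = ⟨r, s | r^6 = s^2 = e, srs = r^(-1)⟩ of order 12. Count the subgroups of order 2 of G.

7

|G| = 12 and 2 | 12, so subgroups of order 2 are possible by Lagrange.
The subgroups of order 2 are: {e, r^2s}; {e, r^3}; {e, r^3s}; {e, r^4s}; … (7 in all).
So G has 7 subgroups of order 2.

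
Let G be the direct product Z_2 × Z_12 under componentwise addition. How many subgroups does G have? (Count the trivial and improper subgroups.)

|G| = 24, so by Lagrange every subgroup order divides 24. Divisors: 1, 2, 3, 4, 6, 8, 12, 24.
Subgroups by order — order 1: 1; order 2: 3; order 3: 1; order 4: 3; order 6: 3; order 8: 1; order 12: 3; order 24: 1.
Total: 1 + 3 + 1 + 3 + 3 + 1 + 3 + 1 = 16.

16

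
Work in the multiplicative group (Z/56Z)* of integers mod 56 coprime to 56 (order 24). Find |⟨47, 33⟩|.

|⟨47⟩| = 6 and |⟨33⟩| = 6, so |H| is a multiple of lcm(6, 6) = 6 and divides |G| = 24.
Closing under the operation: H = {1, 9, 15, 17, 23, 25, 31, 33, 39, 41, 47, 55}, so |H| = 12.

12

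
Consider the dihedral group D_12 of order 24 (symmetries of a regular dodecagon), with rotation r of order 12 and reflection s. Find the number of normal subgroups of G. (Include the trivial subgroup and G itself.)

G has 34 subgroups. Checking conjugation-invariance by order — order 1: 1/1 normal; order 2: 1/13 normal; order 3: 1/1 normal; order 4: 1/7 normal; order 6: 1/5 normal; order 8: 0/3 normal; order 12: 3/3 normal; order 24: 1/1 normal.
Total normal subgroups: 9.

9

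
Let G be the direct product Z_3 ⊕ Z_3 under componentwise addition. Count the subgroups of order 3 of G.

4

|G| = 9 and 3 | 9, so subgroups of order 3 are possible by Lagrange.
The subgroups of order 3 are: {(0,0), (0,1), (0,2)}; {(0,0), (1,0), (2,0)}; {(0,0), (1,1), (2,2)}; {(0,0), (1,2), (2,1)}.
So G has 4 subgroups of order 3.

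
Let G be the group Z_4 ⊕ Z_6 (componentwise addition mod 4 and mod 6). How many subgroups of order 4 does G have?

3

|G| = 24 and 4 | 24, so subgroups of order 4 are possible by Lagrange.
The subgroups of order 4 are: {(0,0), (0,3), (2,0), (2,3)}; {(0,0), (1,0), (2,0), (3,0)}; {(0,0), (1,3), (2,0), (3,3)}.
So G has 3 subgroups of order 4.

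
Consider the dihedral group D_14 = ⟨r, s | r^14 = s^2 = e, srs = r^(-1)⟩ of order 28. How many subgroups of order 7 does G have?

1

|G| = 28 and 7 | 28, so subgroups of order 7 are possible by Lagrange.
The subgroups of order 7 are: {e, r^2, r^4, r^6, r^8, r^10, r^12}.
So G has 1 subgroup of order 7.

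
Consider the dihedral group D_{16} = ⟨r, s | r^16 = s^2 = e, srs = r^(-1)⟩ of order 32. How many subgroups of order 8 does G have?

5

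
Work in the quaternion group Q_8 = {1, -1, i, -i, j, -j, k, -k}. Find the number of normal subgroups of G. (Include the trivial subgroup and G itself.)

6

G has 6 subgroups. Checking conjugation-invariance by order — order 1: 1/1 normal; order 2: 1/1 normal; order 4: 3/3 normal; order 8: 1/1 normal.
Total normal subgroups: 6.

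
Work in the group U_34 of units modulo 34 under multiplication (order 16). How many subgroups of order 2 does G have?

|G| = 16 and 2 | 16, so subgroups of order 2 are possible by Lagrange.
The subgroups of order 2 are: {1, 33}.
So G has 1 subgroup of order 2.

1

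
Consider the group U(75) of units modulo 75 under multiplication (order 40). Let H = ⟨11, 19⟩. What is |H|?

|⟨11⟩| = 10 and |⟨19⟩| = 10, so |H| is a multiple of lcm(10, 10) = 10 and divides |G| = 40.
Closing under the operation: H = {1, 4, 11, 14, 16, 19, 26, 29, 31, 34, 41, 44, 46, 49, 56, 59, 61, 64, 71, 74}, so |H| = 20.

20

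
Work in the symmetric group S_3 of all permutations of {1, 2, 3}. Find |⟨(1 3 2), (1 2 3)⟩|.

3

|⟨(1 3 2)⟩| = 3 and |⟨(1 2 3)⟩| = 3, so |H| is a multiple of lcm(3, 3) = 3 and divides |G| = 6.
Closing under the operation: H = {e, (1 2 3), (1 3 2)}, so |H| = 3.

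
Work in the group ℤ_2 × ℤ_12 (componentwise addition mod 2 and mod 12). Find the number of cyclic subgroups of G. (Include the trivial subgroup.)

A cyclic subgroup of order d is generated by each of its φ(d) elements of order d, so the cyclic subgroups of order d number (#elements of order d)/φ(d).
Cyclic subgroups by order — order 1: 1; order 2: 3; order 3: 1; order 4: 2; order 6: 3; order 12: 2.
Total: 12.

12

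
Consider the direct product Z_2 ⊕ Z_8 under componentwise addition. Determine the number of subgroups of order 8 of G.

3

|G| = 16 and 8 | 16, so subgroups of order 8 are possible by Lagrange.
The subgroups of order 8 are: {(0,0), (0,1), (0,2), (0,3), (0,4), (0,5), (0,6), (0,7)}; {(0,0), (0,2), (0,4), (0,6), (1,0), (1,2), (1,4), (1,6)}; {(0,0), (0,2), (0,4), (0,6), (1,1), (1,3), (1,5), (1,7)}.
So G has 3 subgroups of order 8.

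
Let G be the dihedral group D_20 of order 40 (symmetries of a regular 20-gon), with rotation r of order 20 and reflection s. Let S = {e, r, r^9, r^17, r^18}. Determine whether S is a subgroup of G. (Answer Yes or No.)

No

r^9 ∈ S but its inverse r^11 ∉ S, so S is not a subgroup.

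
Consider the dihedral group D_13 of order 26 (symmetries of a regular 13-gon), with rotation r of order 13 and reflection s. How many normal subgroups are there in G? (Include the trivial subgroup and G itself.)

3

G has 16 subgroups. Checking conjugation-invariance by order — order 1: 1/1 normal; order 2: 0/13 normal; order 13: 1/1 normal; order 26: 1/1 normal.
Total normal subgroups: 3.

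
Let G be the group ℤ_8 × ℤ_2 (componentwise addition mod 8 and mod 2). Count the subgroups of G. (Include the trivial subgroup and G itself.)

11

|G| = 16, so by Lagrange every subgroup order divides 16. Divisors: 1, 2, 4, 8, 16.
Subgroups by order — order 1: 1; order 2: 3; order 4: 3; order 8: 3; order 16: 1.
Total: 1 + 3 + 3 + 3 + 1 = 11.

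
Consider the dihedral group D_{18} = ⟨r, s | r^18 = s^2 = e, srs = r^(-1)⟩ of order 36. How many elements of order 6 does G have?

2

The elements of order 6 are: r^3, r^15.
That's 2.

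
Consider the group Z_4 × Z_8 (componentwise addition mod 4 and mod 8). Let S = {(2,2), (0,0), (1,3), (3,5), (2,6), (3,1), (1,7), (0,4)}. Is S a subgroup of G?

Yes

|S| = 8 divides |G| = 32, consistent with Lagrange.
S contains the identity, every element's inverse is in S, and S is closed under +: it is a subgroup.
In fact S = ⟨(3,1)⟩.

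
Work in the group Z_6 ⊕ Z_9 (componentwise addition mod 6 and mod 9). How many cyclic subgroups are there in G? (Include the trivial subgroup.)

Each element a generates a cyclic subgroup ⟨a⟩; distinct elements may generate the same one (a cyclic group of order d has φ(d) generators).
Cyclic subgroups by order — order 1: 1; order 2: 1; order 3: 4; order 6: 4; order 9: 3; order 18: 3.
Total: 16.

16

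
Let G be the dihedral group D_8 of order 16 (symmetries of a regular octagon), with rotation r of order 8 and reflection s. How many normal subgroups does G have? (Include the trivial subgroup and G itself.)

7

G has 19 subgroups. Checking conjugation-invariance by order — order 1: 1/1 normal; order 2: 1/9 normal; order 4: 1/5 normal; order 8: 3/3 normal; order 16: 1/1 normal.
Total normal subgroups: 7.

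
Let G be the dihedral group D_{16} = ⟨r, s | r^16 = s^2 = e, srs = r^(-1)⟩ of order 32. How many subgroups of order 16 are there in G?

3

|G| = 32 and 16 | 32, so subgroups of order 16 are possible by Lagrange.
The subgroups of order 16 are: {e, r, r^2, r^3, r^4, r^5, r^6, r^7, r^8, r^9, r^10, r^11, r^12, r^13, r^14, r^15}; {e, r^2, r^4, r^6, r^8, r^10, r^12, r^14, s, r^2s, r^4s, r^6s, r^8s, r^10s, r^12s, r^14s}; {e, r^2, r^4, r^6, r^8, r^10, r^12, r^14, rs, r^3s, r^5s, r^7s, r^9s, r^11s, r^13s, r^15s}.
So G has 3 subgroups of order 16.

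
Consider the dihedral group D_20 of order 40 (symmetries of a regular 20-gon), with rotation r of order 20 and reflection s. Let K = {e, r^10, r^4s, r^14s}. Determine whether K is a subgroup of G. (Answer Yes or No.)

Yes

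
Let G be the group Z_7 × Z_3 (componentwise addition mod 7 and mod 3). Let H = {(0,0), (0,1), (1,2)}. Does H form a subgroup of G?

No

(0,1) ∈ H but its inverse (0,2) ∉ H, so H is not a subgroup.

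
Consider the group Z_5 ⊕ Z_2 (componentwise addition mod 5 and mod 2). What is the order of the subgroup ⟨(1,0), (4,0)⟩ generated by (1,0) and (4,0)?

|⟨(1,0)⟩| = 5 and |⟨(4,0)⟩| = 5, so |H| is a multiple of lcm(5, 5) = 5 and divides |G| = 10.
Closing under the operation: H = {(0,0), (1,0), (2,0), (3,0), (4,0)}, so |H| = 5.

5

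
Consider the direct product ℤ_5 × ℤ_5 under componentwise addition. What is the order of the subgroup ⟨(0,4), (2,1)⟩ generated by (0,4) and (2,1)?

|⟨(0,4)⟩| = 5 and |⟨(2,1)⟩| = 5, so |H| is a multiple of lcm(5, 5) = 5 and divides |G| = 25.
Closing {(0,4), (2,1)} under the group operation gives all of G, so |H| = 25.

25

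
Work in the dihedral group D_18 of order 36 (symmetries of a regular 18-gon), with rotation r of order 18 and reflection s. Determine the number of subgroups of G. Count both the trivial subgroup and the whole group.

45

|G| = 36, so by Lagrange every subgroup order divides 36. Divisors: 1, 2, 3, 4, 6, 9, 12, 18, 36.
Subgroups by order — order 1: 1; order 2: 19; order 3: 1; order 4: 9; order 6: 7; order 9: 1; order 12: 3; order 18: 3; order 36: 1.
Total: 1 + 19 + 1 + 9 + 7 + 1 + 3 + 3 + 1 = 45.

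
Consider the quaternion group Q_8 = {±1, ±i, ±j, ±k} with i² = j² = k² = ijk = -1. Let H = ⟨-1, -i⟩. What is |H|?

|⟨-1⟩| = 2 and |⟨-i⟩| = 4, so |H| is a multiple of lcm(2, 4) = 4 and divides |G| = 8.
Closing under the operation: H = {1, -1, i, -i}, so |H| = 4.

4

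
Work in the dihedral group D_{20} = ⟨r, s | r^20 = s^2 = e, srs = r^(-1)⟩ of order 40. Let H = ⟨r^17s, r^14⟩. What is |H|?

20

|⟨r^17s⟩| = 2 and |⟨r^14⟩| = 10, so |H| is a multiple of lcm(2, 10) = 10 and divides |G| = 40.
Closing under the operation: H = {e, r^2, r^4, r^6, r^8, r^10, r^12, r^14, r^16, r^18, rs, r^3s, r^5s, r^7s, r^9s, r^11s, r^13s, r^15s, r^17s, r^19s}, so |H| = 20.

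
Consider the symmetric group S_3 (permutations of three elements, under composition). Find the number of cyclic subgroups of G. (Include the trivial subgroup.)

Each element a generates a cyclic subgroup ⟨a⟩; distinct elements may generate the same one (a cyclic group of order d has φ(d) generators).
Cyclic subgroups by order — order 1: 1; order 2: 3; order 3: 1.
Total: 5.

5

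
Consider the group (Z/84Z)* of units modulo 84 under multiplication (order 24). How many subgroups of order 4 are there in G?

7

|G| = 24 and 4 | 24, so subgroups of order 4 are possible by Lagrange.
The subgroups of order 4 are: {1, 13, 29, 41}; {1, 13, 43, 55}; {1, 13, 71, 83}; {1, 29, 43, 71}; … (7 in all).
So G has 7 subgroups of order 4.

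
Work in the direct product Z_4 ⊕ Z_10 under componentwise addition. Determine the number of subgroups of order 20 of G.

|G| = 40 and 20 | 40, so subgroups of order 20 are possible by Lagrange.
The subgroups of order 20 are: {(0,0), (0,1), (0,2), (0,3), (0,4), (0,5), (0,6), (0,7), (0,8), (0,9), (2,0), (2,1), (2,2), (2,3), (2,4), (2,5), (2,6), (2,7), (2,8), (2,9)}; {(0,0), (0,2), (0,4), (0,6), (0,8), (1,0), (1,2), (1,4), (1,6), (1,8), (2,0), (2,2), (2,4), (2,6), (2,8), (3,0), (3,2), (3,4), (3,6), (3,8)}; {(0,0), (0,2), (0,4), (0,6), (0,8), (1,1), (1,3), (1,5), (1,7), (1,9), (2,0), (2,2), (2,4), (2,6), (2,8), (3,1), (3,3), (3,5), (3,7), (3,9)}.
So G has 3 subgroups of order 20.

3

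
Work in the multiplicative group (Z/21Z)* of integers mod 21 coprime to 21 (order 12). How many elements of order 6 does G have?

The elements of order 6 are: 2, 5, 10, 11, 17, 19.
That's 6.

6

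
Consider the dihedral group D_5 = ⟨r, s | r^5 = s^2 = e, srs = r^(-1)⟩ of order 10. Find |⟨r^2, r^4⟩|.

5

|⟨r^2⟩| = 5 and |⟨r^4⟩| = 5, so |H| is a multiple of lcm(5, 5) = 5 and divides |G| = 10.
Closing under the operation: H = {e, r, r^2, r^3, r^4}, so |H| = 5.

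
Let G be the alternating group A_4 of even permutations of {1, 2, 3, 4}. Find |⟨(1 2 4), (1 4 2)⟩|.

3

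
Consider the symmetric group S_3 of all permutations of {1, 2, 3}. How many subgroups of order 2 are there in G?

|G| = 6 and 2 | 6, so subgroups of order 2 are possible by Lagrange.
The subgroups of order 2 are: {e, (1 2)}; {e, (1 3)}; {e, (2 3)}.
So G has 3 subgroups of order 2.

3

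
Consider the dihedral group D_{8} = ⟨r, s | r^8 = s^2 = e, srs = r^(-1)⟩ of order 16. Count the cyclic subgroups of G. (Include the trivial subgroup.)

12

A cyclic subgroup of order d is generated by each of its φ(d) elements of order d, so the cyclic subgroups of order d number (#elements of order d)/φ(d).
Cyclic subgroups by order — order 1: 1; order 2: 9; order 4: 1; order 8: 1.
Total: 12.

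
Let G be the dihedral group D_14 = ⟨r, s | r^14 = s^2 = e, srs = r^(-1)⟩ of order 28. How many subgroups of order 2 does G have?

15

|G| = 28 and 2 | 28, so subgroups of order 2 are possible by Lagrange.
The subgroups of order 2 are: {e, r^10s}; {e, r^11s}; {e, r^12s}; {e, r^13s}; … (15 in all).
So G has 15 subgroups of order 2.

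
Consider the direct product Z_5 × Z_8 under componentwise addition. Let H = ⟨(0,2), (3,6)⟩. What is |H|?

|⟨(0,2)⟩| = 4 and |⟨(3,6)⟩| = 20, so |H| is a multiple of lcm(4, 20) = 20 and divides |G| = 40.
Closing under the operation: H = {(0,0), (0,2), (0,4), (0,6), (1,0), (1,2), (1,4), (1,6), (2,0), (2,2), (2,4), (2,6), (3,0), (3,2), (3,4), (3,6), (4,0), (4,2), (4,4), (4,6)}, so |H| = 20.

20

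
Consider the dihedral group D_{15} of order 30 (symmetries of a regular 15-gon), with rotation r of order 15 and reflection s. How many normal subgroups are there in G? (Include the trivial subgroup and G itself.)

G has 28 subgroups. Checking conjugation-invariance by order — order 1: 1/1 normal; order 2: 0/15 normal; order 3: 1/1 normal; order 5: 1/1 normal; order 6: 0/5 normal; order 10: 0/3 normal; order 15: 1/1 normal; order 30: 1/1 normal.
Total normal subgroups: 5.

5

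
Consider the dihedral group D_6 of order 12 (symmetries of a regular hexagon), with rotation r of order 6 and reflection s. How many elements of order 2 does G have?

7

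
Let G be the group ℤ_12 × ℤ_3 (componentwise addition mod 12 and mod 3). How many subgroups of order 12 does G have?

4

|G| = 36 and 12 | 36, so subgroups of order 12 are possible by Lagrange.
The subgroups of order 12 are: {(0,0), (0,1), (0,2), (3,0), (3,1), (3,2), (6,0), (6,1), (6,2), (9,0), (9,1), (9,2)}; {(0,0), (1,0), (2,0), (3,0), (4,0), (5,0), (6,0), (7,0), (8,0), (9,0), (10,0), (11,0)}; {(0,0), (1,1), (2,2), (3,0), (4,1), (5,2), (6,0), (7,1), (8,2), (9,0), (10,1), (11,2)}; {(0,0), (1,2), (2,1), (3,0), (4,2), (5,1), (6,0), (7,2), (8,1), (9,0), (10,2), (11,1)}.
So G has 4 subgroups of order 12.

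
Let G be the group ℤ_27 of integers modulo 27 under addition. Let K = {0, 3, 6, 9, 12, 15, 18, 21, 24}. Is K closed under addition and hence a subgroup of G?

Yes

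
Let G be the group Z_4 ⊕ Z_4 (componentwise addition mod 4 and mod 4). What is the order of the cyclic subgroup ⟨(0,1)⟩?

4

The order of (0,1) in Z_4 × Z_4 is lcm(ord(0) in Z_4, ord(1) in Z_4).
ord(0) = 1 and ord(1) = 4, so |⟨(0,1)⟩| = lcm(1, 4) = 4.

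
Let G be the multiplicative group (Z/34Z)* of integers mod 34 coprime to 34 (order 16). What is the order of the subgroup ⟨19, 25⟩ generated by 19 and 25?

8

|⟨19⟩| = 8 and |⟨25⟩| = 8, so |H| is a multiple of lcm(8, 8) = 8 and divides |G| = 16.
Closing under the operation: H = {1, 9, 13, 15, 19, 21, 25, 33}, so |H| = 8.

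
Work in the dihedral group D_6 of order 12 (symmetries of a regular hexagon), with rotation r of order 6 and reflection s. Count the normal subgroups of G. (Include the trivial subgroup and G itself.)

7

G has 16 subgroups. Checking conjugation-invariance by order — order 1: 1/1 normal; order 2: 1/7 normal; order 3: 1/1 normal; order 4: 0/3 normal; order 6: 3/3 normal; order 12: 1/1 normal.
Total normal subgroups: 7.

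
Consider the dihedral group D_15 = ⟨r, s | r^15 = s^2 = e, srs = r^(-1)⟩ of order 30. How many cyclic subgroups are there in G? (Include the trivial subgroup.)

19

Group the elements of G by the cyclic subgroup they generate; each cyclic subgroup of order d accounts for φ(d) elements.
Cyclic subgroups by order — order 1: 1; order 2: 15; order 3: 1; order 5: 1; order 15: 1.
Total: 19.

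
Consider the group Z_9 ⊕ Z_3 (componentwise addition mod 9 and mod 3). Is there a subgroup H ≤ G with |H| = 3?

Yes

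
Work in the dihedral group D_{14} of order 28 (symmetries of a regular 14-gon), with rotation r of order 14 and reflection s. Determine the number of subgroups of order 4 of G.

7

|G| = 28 and 4 | 28, so subgroups of order 4 are possible by Lagrange.
The subgroups of order 4 are: {e, r^7, r^3s, r^10s}; {e, r^7, r^4s, r^11s}; {e, r^7, r^5s, r^12s}; {e, r^7, r^6s, r^13s}; … (7 in all).
So G has 7 subgroups of order 4.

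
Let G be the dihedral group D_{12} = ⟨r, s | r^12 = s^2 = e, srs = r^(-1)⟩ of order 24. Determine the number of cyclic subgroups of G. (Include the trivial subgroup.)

Group the elements of G by the cyclic subgroup they generate; each cyclic subgroup of order d accounts for φ(d) elements.
Cyclic subgroups by order — order 1: 1; order 2: 13; order 3: 1; order 4: 1; order 6: 1; order 12: 1.
Total: 18.

18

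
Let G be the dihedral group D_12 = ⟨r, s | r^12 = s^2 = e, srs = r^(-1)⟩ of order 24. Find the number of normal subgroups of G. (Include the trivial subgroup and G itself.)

G has 34 subgroups. Checking conjugation-invariance by order — order 1: 1/1 normal; order 2: 1/13 normal; order 3: 1/1 normal; order 4: 1/7 normal; order 6: 1/5 normal; order 8: 0/3 normal; order 12: 3/3 normal; order 24: 1/1 normal.
Total normal subgroups: 9.

9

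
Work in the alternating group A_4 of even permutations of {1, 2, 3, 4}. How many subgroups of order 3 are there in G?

4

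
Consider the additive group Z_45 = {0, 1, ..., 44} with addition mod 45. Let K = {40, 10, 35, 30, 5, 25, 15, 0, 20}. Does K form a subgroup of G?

Yes

|K| = 9 divides |G| = 45, consistent with Lagrange.
K contains the identity, every element's inverse is in K, and K is closed under +: it is a subgroup.
In fact K = ⟨35⟩.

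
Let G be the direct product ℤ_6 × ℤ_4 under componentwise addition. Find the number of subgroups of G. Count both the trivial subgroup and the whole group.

16

|G| = 24, so by Lagrange every subgroup order divides 24. Divisors: 1, 2, 3, 4, 6, 8, 12, 24.
Subgroups by order — order 1: 1; order 2: 3; order 3: 1; order 4: 3; order 6: 3; order 8: 1; order 12: 3; order 24: 1.
Total: 1 + 3 + 1 + 3 + 3 + 1 + 3 + 1 = 16.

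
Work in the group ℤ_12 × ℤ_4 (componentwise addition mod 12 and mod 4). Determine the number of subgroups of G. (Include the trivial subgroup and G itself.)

30

|G| = 48, so by Lagrange every subgroup order divides 48. Divisors: 1, 2, 3, 4, 6, 8, 12, 16, 24, 48.
Subgroups by order — order 1: 1; order 2: 3; order 3: 1; order 4: 7; order 6: 3; order 8: 3; order 12: 7; order 16: 1; order 24: 3; order 48: 1.
Total: 1 + 3 + 1 + 7 + 3 + 3 + 7 + 1 + 3 + 1 = 30.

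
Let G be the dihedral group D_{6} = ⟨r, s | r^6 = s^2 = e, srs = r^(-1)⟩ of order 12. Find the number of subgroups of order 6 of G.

|G| = 12 and 6 | 12, so subgroups of order 6 are possible by Lagrange.
The subgroups of order 6 are: {e, r, r^2, r^3, r^4, r^5}; {e, r^2, r^4, s, r^2s, r^4s}; {e, r^2, r^4, rs, r^3s, r^5s}.
So G has 3 subgroups of order 6.

3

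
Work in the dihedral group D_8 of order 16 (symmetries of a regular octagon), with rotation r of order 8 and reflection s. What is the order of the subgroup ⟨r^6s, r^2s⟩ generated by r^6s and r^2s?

4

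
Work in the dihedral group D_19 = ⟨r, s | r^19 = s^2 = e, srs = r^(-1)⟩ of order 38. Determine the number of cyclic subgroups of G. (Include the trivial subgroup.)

21

Each element a generates a cyclic subgroup ⟨a⟩; distinct elements may generate the same one (a cyclic group of order d has φ(d) generators).
Cyclic subgroups by order — order 1: 1; order 2: 19; order 19: 1.
Total: 21.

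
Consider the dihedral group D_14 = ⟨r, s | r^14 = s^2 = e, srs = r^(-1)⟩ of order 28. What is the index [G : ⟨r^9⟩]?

2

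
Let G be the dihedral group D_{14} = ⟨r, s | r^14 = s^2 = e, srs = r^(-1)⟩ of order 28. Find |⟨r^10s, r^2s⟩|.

14

|⟨r^10s⟩| = 2 and |⟨r^2s⟩| = 2, so |H| is a multiple of lcm(2, 2) = 2 and divides |G| = 28.
Closing under the operation: H = {e, r^2, r^4, r^6, r^8, r^10, r^12, s, r^2s, r^4s, r^6s, r^8s, r^10s, r^12s}, so |H| = 14.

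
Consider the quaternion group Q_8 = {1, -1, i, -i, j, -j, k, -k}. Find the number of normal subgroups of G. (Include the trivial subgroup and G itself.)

6

G has 6 subgroups. Checking conjugation-invariance by order — order 1: 1/1 normal; order 2: 1/1 normal; order 4: 3/3 normal; order 8: 1/1 normal.
Total normal subgroups: 6.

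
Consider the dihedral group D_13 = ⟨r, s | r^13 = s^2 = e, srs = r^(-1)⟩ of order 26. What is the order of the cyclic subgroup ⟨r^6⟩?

13

Computing powers of r^6: the smallest k with (r^6)^k = e is k = 13.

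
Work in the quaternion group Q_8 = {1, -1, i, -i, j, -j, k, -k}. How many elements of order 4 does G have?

6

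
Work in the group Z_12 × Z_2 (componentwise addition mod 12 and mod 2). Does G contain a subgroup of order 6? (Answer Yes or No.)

6 | 24. A subgroup of order 6 is {(0,0), (0,1), (4,0), (4,1), (8,0), (8,1)}.

Yes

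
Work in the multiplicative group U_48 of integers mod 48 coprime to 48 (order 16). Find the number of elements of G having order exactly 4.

8

The elements of order 4 are: 5, 11, 13, 19, 29, 35, 37, 43.
That's 8.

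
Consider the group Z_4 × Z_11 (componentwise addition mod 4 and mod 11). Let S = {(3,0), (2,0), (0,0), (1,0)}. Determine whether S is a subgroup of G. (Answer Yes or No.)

Yes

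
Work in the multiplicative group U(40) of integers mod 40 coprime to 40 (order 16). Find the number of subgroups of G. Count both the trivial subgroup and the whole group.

27

|G| = 16, so by Lagrange every subgroup order divides 16. Divisors: 1, 2, 4, 8, 16.
Subgroups by order — order 1: 1; order 2: 7; order 4: 11; order 8: 7; order 16: 1.
Total: 1 + 7 + 11 + 7 + 1 = 27.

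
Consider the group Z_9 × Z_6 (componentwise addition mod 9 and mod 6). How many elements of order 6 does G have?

8

An element (a,b) has order lcm(ord(a), ord(b)); count pairs with lcm equal to 6.
Enumerating gives 8 such elements.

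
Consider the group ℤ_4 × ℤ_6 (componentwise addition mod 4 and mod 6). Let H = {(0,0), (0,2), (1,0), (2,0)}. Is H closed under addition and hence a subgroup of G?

(0,2) ∈ H but its inverse (0,4) ∉ H, so H is not a subgroup.

No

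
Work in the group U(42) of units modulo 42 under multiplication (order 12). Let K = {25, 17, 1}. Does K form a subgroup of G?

25 ∈ K but its inverse 37 ∉ K, so K is not a subgroup.

No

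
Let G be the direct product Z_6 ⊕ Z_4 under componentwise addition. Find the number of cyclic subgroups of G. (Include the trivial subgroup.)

Each element a generates a cyclic subgroup ⟨a⟩; distinct elements may generate the same one (a cyclic group of order d has φ(d) generators).
Cyclic subgroups by order — order 1: 1; order 2: 3; order 3: 1; order 4: 2; order 6: 3; order 12: 2.
Total: 12.

12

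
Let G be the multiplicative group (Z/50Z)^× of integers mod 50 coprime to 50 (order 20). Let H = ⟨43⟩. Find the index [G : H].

5

|⟨43⟩| = 4 and |G| = 20.
By Lagrange, [G : H] = |G|/|H| = 20/4 = 5.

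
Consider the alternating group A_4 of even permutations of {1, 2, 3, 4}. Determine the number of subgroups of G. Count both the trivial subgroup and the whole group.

10

|G| = 12, so by Lagrange every subgroup order divides 12. Divisors: 1, 2, 3, 4, 6, 12.
Subgroups by order — order 1: 1; order 2: 3; order 3: 4; order 4: 1; order 6: 0; order 12: 1.
Total: 1 + 3 + 4 + 1 + 0 + 1 = 10.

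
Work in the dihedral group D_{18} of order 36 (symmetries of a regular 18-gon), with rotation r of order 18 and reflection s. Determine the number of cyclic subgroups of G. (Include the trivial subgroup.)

24

Group the elements of G by the cyclic subgroup they generate; each cyclic subgroup of order d accounts for φ(d) elements.
Cyclic subgroups by order — order 1: 1; order 2: 19; order 3: 1; order 6: 1; order 9: 1; order 18: 1.
Total: 24.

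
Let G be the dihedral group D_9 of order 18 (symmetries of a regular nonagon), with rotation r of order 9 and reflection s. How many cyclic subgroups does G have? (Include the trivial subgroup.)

12

Group the elements of G by the cyclic subgroup they generate; each cyclic subgroup of order d accounts for φ(d) elements.
Cyclic subgroups by order — order 1: 1; order 2: 9; order 3: 1; order 9: 1.
Total: 12.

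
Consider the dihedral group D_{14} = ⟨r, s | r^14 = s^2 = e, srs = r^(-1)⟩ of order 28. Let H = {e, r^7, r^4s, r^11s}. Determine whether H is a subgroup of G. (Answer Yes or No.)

|H| = 4 divides |G| = 28, consistent with Lagrange.
H contains the identity, every element's inverse is in H, and H is closed under ·: it is a subgroup.

Yes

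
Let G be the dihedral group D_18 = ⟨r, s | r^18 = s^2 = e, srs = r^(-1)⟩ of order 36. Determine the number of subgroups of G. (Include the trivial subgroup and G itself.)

|G| = 36, so by Lagrange every subgroup order divides 36. Divisors: 1, 2, 3, 4, 6, 9, 12, 18, 36.
Subgroups by order — order 1: 1; order 2: 19; order 3: 1; order 4: 9; order 6: 7; order 9: 1; order 12: 3; order 18: 3; order 36: 1.
Total: 1 + 19 + 1 + 9 + 7 + 1 + 3 + 3 + 1 = 45.

45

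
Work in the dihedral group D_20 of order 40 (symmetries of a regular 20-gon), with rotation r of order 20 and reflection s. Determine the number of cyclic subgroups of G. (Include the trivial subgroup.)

26

Each element a generates a cyclic subgroup ⟨a⟩; distinct elements may generate the same one (a cyclic group of order d has φ(d) generators).
Cyclic subgroups by order — order 1: 1; order 2: 21; order 4: 1; order 5: 1; order 10: 1; order 20: 1.
Total: 26.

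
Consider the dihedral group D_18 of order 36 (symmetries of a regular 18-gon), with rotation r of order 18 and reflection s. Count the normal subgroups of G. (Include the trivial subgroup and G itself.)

G has 45 subgroups. Checking conjugation-invariance by order — order 1: 1/1 normal; order 2: 1/19 normal; order 3: 1/1 normal; order 4: 0/9 normal; order 6: 1/7 normal; order 9: 1/1 normal; order 12: 0/3 normal; order 18: 3/3 normal; order 36: 1/1 normal.
Total normal subgroups: 9.

9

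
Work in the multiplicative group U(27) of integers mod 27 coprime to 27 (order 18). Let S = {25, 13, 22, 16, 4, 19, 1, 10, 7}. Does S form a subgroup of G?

Yes

|S| = 9 divides |G| = 18, consistent with Lagrange.
S contains the identity, every element's inverse is in S, and S is closed under ·: it is a subgroup.
In fact S = ⟨4⟩.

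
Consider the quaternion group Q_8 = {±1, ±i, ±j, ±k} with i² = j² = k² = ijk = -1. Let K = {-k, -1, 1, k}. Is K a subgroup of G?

Yes

|K| = 4 divides |G| = 8, consistent with Lagrange.
K contains the identity, every element's inverse is in K, and K is closed under ·: it is a subgroup.
In fact K = ⟨-k⟩.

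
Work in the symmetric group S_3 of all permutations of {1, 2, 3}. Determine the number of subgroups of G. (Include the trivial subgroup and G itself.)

6

|G| = 6, so by Lagrange every subgroup order divides 6. Divisors: 1, 2, 3, 6.
Subgroups by order — order 1: 1; order 2: 3; order 3: 1; order 6: 1.
Total: 1 + 3 + 1 + 1 = 6.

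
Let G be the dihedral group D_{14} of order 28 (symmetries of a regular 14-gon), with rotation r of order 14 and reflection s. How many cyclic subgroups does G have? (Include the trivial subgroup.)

18

Group the elements of G by the cyclic subgroup they generate; each cyclic subgroup of order d accounts for φ(d) elements.
Cyclic subgroups by order — order 1: 1; order 2: 15; order 7: 1; order 14: 1.
Total: 18.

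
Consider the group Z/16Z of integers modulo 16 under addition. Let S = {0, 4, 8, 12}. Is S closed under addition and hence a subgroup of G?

Yes

|S| = 4 divides |G| = 16, consistent with Lagrange.
S contains the identity, every element's inverse is in S, and S is closed under +: it is a subgroup.
In fact S = ⟨4⟩.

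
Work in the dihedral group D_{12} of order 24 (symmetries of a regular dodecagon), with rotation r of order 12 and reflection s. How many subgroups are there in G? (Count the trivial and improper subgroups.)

34

|G| = 24, so by Lagrange every subgroup order divides 24. Divisors: 1, 2, 3, 4, 6, 8, 12, 24.
Subgroups by order — order 1: 1; order 2: 13; order 3: 1; order 4: 7; order 6: 5; order 8: 3; order 12: 3; order 24: 1.
Total: 1 + 13 + 1 + 7 + 5 + 3 + 3 + 1 = 34.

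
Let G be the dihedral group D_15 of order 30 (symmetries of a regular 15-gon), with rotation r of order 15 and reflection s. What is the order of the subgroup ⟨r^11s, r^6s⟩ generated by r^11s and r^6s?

6

|⟨r^11s⟩| = 2 and |⟨r^6s⟩| = 2, so |H| is a multiple of lcm(2, 2) = 2 and divides |G| = 30.
Closing under the operation: H = {e, r^5, r^10, rs, r^6s, r^11s}, so |H| = 6.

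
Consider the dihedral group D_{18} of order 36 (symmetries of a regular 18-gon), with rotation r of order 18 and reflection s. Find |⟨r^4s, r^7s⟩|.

12

|⟨r^4s⟩| = 2 and |⟨r^7s⟩| = 2, so |H| is a multiple of lcm(2, 2) = 2 and divides |G| = 36.
Closing under the operation: H = {e, r^3, r^6, r^9, r^12, r^15, rs, r^4s, r^7s, r^10s, r^13s, r^16s}, so |H| = 12.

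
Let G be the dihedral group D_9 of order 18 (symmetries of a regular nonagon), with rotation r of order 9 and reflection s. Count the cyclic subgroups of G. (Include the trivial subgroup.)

12

Group the elements of G by the cyclic subgroup they generate; each cyclic subgroup of order d accounts for φ(d) elements.
Cyclic subgroups by order — order 1: 1; order 2: 9; order 3: 1; order 9: 1.
Total: 12.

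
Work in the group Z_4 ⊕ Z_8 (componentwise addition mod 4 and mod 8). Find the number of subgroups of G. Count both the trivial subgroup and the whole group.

22

|G| = 32, so by Lagrange every subgroup order divides 32. Divisors: 1, 2, 4, 8, 16, 32.
Subgroups by order — order 1: 1; order 2: 3; order 4: 7; order 8: 7; order 16: 3; order 32: 1.
Total: 1 + 3 + 7 + 7 + 3 + 1 = 22.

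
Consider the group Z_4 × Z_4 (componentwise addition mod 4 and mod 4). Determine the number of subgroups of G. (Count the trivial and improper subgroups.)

15

|G| = 16, so by Lagrange every subgroup order divides 16. Divisors: 1, 2, 4, 8, 16.
Subgroups by order — order 1: 1; order 2: 3; order 4: 7; order 8: 3; order 16: 1.
Total: 1 + 3 + 7 + 3 + 1 = 15.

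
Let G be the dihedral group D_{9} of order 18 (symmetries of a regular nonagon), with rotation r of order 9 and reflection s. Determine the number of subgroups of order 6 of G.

|G| = 18 and 6 | 18, so subgroups of order 6 are possible by Lagrange.
The subgroups of order 6 are: {e, r^3, r^6, r^2s, r^5s, r^8s}; {e, r^3, r^6, s, r^3s, r^6s}; {e, r^3, r^6, rs, r^4s, r^7s}.
So G has 3 subgroups of order 6.

3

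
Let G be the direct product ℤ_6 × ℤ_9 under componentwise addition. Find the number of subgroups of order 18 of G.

|G| = 54 and 18 | 54, so subgroups of order 18 are possible by Lagrange.
The subgroups of order 18 are: {(0,0), (0,1), (0,2), (0,3), (0,4), (0,5), (0,6), (0,7), (0,8), (3,0), (3,1), (3,2), (3,3), (3,4), (3,5), (3,6), (3,7), (3,8)}; {(0,0), (0,3), (0,6), (1,0), (1,3), (1,6), (2,0), (2,3), (2,6), (3,0), (3,3), (3,6), (4,0), (4,3), (4,6), (5,0), (5,3), (5,6)}; {(0,0), (0,3), (0,6), (1,1), (1,4), (1,7), (2,2), (2,5), (2,8), (3,0), (3,3), (3,6), (4,1), (4,4), (4,7), (5,2), (5,5), (5,8)}; {(0,0), (0,3), (0,6), (1,2), (1,5), (1,8), (2,1), (2,4), (2,7), (3,0), (3,3), (3,6), (4,2), (4,5), (4,8), (5,1), (5,4), (5,7)}.
So G has 4 subgroups of order 18.

4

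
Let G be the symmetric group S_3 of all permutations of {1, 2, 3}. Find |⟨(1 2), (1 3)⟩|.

|⟨(1 2)⟩| = 2 and |⟨(1 3)⟩| = 2, so |H| is a multiple of lcm(2, 2) = 2 and divides |G| = 6.
Closing {(1 2), (1 3)} under the group operation gives all of G, so |H| = 6.

6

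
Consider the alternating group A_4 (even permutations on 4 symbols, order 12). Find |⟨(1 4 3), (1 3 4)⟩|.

3

|⟨(1 4 3)⟩| = 3 and |⟨(1 3 4)⟩| = 3, so |H| is a multiple of lcm(3, 3) = 3 and divides |G| = 12.
Closing under the operation: H = {e, (1 3 4), (1 4 3)}, so |H| = 3.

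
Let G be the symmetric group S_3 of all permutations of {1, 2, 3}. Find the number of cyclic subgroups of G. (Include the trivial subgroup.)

A cyclic subgroup of order d is generated by each of its φ(d) elements of order d, so the cyclic subgroups of order d number (#elements of order d)/φ(d).
Cyclic subgroups by order — order 1: 1; order 2: 3; order 3: 1.
Total: 5.

5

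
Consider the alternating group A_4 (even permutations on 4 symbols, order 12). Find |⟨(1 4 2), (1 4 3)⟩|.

|⟨(1 4 2)⟩| = 3 and |⟨(1 4 3)⟩| = 3, so |H| is a multiple of lcm(3, 3) = 3 and divides |G| = 12.
Closing {(1 4 2), (1 4 3)} under the group operation gives all of G, so |H| = 12.

12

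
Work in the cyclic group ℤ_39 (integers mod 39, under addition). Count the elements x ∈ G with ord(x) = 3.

In a cyclic group of order 39, the number of elements of order d (for d | 39) is φ(d).
φ(3) = 2.

2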